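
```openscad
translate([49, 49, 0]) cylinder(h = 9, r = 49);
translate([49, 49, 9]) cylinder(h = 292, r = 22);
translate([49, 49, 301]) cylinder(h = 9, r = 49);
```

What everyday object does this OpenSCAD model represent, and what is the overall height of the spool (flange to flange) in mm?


A spool. The overall height is 310 mm.

Three coaxial cylinders, large–small–large — a spool. Two 9 mm flanges and a 292 mm core give 9 + 292 + 9 = 310 mm.


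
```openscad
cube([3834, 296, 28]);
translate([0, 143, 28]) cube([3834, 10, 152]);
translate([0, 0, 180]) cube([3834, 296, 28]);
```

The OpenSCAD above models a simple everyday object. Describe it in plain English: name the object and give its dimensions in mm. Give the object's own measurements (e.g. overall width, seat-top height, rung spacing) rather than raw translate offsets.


An I-beam lying along x, 3834 mm long. Overall section height 208 mm. Two flanges 296 mm wide (y) and 28 mm thick, one on the floor and one at the top; a web 10 mm thick runs between them, centred on the flange width.


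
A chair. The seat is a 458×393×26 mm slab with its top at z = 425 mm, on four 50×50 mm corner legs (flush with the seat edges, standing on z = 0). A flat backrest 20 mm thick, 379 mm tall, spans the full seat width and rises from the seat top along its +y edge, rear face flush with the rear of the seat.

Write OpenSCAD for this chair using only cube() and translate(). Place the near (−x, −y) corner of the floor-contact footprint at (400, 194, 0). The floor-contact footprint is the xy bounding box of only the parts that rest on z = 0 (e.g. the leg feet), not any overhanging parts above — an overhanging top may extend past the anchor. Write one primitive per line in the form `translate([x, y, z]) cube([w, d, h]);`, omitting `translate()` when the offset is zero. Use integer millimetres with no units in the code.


translate([400, 194, 399]) cube([458, 393, 26]);
translate([400, 194, 0]) cube([50, 50, 399]);
translate([808, 194, 0]) cube([50, 50, 399]);
translate([400, 537, 0]) cube([50, 50, 399]);
translate([808, 537, 0]) cube([50, 50, 399]);
translate([400, 567, 425]) cube([458, 20, 379]);


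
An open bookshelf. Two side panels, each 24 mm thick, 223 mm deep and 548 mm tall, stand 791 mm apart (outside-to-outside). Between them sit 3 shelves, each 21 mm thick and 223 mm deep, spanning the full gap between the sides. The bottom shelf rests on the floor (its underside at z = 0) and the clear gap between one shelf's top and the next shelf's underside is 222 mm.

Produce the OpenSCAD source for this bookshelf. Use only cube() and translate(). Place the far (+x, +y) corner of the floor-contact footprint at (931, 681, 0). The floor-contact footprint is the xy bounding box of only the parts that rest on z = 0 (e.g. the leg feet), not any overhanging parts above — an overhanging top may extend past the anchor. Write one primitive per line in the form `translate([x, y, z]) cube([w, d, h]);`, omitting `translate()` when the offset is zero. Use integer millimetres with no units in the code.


translate([140, 458, 0]) cube([24, 223, 548]);
translate([907, 458, 0]) cube([24, 223, 548]);
translate([164, 458, 0]) cube([743, 223, 21]);
translate([164, 458, 243]) cube([743, 223, 21]);
translate([164, 458, 486]) cube([743, 223, 21]);


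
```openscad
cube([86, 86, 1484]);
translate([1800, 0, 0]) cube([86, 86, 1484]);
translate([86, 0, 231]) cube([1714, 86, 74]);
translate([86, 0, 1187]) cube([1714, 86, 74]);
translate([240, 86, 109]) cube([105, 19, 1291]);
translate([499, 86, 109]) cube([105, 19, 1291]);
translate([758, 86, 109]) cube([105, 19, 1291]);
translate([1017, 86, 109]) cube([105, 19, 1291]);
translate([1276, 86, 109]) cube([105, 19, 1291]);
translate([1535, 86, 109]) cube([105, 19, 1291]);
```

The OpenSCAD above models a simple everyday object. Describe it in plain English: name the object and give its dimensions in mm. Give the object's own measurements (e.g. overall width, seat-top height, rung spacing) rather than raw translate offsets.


A fence section. Two 86×86 mm posts, 1484 mm tall, stand on the floor with a clear span of 1714 mm between their inner faces. Two horizontal rails of 86×74 mm section span the gap between the posts with their undersides at z = 231 mm and z = 1187 mm, flush with the posts' −y face. 6 pickets, each 105 mm wide, 19 mm thick and 1291 mm tall, are fixed to the +y face of the rails with their bottoms at z = 109 mm, spaced across the span with a 154 mm gap after the −x post and between neighbouring pickets, with 160 mm left before the +x post.


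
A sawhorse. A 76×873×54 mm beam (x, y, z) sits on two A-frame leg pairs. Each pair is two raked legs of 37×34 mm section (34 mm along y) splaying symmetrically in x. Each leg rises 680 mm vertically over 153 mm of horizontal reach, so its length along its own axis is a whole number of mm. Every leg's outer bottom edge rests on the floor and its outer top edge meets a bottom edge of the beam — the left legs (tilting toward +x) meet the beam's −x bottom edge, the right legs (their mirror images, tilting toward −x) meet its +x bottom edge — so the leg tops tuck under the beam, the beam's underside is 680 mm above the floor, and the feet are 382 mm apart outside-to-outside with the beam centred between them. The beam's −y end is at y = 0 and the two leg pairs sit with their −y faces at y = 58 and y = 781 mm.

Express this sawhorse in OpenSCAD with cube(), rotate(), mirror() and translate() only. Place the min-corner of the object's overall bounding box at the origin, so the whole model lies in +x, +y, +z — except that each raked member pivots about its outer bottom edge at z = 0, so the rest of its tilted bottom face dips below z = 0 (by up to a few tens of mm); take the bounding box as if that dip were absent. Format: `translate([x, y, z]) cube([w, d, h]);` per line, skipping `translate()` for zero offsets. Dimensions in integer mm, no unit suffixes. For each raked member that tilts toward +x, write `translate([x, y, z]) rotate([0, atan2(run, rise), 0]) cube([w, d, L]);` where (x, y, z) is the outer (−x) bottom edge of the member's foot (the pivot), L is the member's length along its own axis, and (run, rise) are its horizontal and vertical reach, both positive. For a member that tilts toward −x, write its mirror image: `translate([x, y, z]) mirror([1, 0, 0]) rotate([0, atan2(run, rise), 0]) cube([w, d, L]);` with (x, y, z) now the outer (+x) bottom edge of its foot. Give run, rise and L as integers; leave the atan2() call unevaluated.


translate([153, 0, 680]) cube([76, 873, 54]);
translate([0, 58, 0]) rotate([0, atan2(153, 680), 0]) cube([37, 34, 697]);
translate([382, 58, 0]) mirror([1, 0, 0]) rotate([0, atan2(153, 680), 0]) cube([37, 34, 697]);
translate([0, 781, 0]) rotate([0, atan2(153, 680), 0]) cube([37, 34, 697]);
translate([382, 781, 0]) mirror([1, 0, 0]) rotate([0, atan2(153, 680), 0]) cube([37, 34, 697]);


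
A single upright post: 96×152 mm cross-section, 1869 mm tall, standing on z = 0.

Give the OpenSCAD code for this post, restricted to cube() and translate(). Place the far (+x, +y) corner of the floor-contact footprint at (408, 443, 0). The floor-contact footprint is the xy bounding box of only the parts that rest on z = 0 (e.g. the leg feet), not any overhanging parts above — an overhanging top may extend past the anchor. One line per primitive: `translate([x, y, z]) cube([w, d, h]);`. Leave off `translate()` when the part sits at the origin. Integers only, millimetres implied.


translate([312, 291, 0]) cube([96, 152, 1869]);


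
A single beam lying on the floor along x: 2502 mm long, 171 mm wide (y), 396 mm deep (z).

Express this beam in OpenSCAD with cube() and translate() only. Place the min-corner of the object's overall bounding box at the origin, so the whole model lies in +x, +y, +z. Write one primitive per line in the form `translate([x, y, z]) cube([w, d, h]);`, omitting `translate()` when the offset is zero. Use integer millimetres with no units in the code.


cube([2502, 171, 396]);


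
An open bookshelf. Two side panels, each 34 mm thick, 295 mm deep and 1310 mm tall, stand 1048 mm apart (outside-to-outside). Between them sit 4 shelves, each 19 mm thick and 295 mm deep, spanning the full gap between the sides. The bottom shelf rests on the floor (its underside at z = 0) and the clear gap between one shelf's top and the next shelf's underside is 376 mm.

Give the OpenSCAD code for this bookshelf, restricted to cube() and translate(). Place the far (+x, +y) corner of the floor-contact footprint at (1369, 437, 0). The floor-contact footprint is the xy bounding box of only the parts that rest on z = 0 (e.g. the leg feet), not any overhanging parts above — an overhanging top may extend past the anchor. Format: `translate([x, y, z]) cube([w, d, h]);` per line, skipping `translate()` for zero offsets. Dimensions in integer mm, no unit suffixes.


translate([321, 142, 0]) cube([34, 295, 1310]);
translate([1335, 142, 0]) cube([34, 295, 1310]);
translate([355, 142, 0]) cube([980, 295, 19]);
translate([355, 142, 395]) cube([980, 295, 19]);
translate([355, 142, 790]) cube([980, 295, 19]);
translate([355, 142, 1185]) cube([980, 295, 19]);


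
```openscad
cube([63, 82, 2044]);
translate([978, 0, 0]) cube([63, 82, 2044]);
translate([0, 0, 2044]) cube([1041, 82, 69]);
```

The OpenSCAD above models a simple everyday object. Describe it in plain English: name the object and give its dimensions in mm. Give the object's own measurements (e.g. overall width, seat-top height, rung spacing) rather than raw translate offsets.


A door frame. The clear opening is 915 mm wide and 2044 mm high. Two 63 mm wide jambs, 82 mm deep, stand either side of the opening from the floor to the top of the opening. A 69 mm thick head sits across the top of both jambs, spanning the full outside width of the frame.


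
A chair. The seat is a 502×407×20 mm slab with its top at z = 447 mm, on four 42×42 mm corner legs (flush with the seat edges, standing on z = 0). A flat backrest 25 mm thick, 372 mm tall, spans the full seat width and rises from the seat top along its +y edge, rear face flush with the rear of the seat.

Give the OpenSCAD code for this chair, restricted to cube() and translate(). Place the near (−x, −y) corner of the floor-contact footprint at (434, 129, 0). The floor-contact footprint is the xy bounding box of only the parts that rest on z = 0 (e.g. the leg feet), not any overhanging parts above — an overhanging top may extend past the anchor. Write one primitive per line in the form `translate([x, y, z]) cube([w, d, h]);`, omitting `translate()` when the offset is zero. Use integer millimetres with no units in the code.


translate([434, 129, 427]) cube([502, 407, 20]);
translate([434, 129, 0]) cube([42, 42, 427]);
translate([894, 129, 0]) cube([42, 42, 427]);
translate([434, 494, 0]) cube([42, 42, 427]);
translate([894, 494, 0]) cube([42, 42, 427]);
translate([434, 511, 447]) cube([502, 25, 372]);


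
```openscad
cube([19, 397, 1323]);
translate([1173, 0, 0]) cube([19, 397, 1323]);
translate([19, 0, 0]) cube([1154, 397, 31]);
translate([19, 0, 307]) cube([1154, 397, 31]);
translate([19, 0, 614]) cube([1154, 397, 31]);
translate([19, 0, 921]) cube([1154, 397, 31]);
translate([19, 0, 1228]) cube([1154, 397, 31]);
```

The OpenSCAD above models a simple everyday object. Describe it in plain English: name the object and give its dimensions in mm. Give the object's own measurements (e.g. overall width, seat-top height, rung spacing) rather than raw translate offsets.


An open bookshelf. Two side panels, each 19 mm thick, 397 mm deep and 1323 mm tall, stand 1192 mm apart (outside-to-outside). Between them sit 5 shelves, each 31 mm thick and 397 mm deep, spanning the full gap between the sides. The bottom shelf rests on the floor (its underside at z = 0) and the clear gap between one shelf's top and the next shelf's underside is 276 mm.


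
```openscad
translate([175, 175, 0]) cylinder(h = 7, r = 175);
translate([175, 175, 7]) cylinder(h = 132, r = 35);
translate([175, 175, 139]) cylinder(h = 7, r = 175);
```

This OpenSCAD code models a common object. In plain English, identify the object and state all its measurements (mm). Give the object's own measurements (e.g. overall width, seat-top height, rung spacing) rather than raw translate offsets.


A spool: two coaxial disc flanges of radius 175 mm and thickness 7 mm, joined by a core cylinder of radius 35 mm and height 132 mm. The lower flange rests on z = 0 and the three cylinders share a vertical axis.


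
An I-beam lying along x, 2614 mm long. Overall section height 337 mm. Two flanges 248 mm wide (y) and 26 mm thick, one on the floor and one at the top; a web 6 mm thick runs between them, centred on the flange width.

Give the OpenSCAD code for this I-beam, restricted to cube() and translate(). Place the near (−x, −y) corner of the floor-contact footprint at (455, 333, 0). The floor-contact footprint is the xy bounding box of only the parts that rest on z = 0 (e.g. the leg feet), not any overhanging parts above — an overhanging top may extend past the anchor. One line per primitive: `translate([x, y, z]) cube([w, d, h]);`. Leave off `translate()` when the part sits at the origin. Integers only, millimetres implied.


translate([455, 333, 0]) cube([2614, 248, 26]);
translate([455, 454, 26]) cube([2614, 6, 285]);
translate([455, 333, 311]) cube([2614, 248, 26]);


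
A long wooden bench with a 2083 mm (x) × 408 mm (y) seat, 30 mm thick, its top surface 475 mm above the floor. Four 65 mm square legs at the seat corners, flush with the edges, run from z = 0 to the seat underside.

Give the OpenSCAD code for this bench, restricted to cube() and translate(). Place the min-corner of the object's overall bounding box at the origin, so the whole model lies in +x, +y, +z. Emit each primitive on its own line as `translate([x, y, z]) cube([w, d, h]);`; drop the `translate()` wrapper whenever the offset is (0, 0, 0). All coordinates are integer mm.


translate([0, 0, 445]) cube([2083, 408, 30]);
cube([65, 65, 445]);
translate([0, 343, 0]) cube([65, 65, 445]);
translate([2018, 0, 0]) cube([65, 65, 445]);
translate([2018, 343, 0]) cube([65, 65, 445]);


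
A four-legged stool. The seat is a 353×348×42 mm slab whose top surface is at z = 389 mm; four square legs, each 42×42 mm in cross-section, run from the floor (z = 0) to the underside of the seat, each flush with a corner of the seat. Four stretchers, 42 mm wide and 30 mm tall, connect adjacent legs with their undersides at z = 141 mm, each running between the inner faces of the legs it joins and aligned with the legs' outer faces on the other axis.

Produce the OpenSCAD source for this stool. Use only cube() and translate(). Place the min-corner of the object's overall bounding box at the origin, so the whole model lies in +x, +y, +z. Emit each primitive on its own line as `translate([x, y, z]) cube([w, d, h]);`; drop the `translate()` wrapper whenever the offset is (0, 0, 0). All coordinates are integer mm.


translate([0, 0, 347]) cube([353, 348, 42]);
cube([42, 42, 347]);
translate([311, 0, 0]) cube([42, 42, 347]);
translate([0, 306, 0]) cube([42, 42, 347]);
translate([311, 306, 0]) cube([42, 42, 347]);
translate([42, 0, 141]) cube([269, 42, 30]);
translate([42, 306, 141]) cube([269, 42, 30]);
translate([0, 42, 141]) cube([42, 264, 30]);
translate([311, 42, 141]) cube([42, 264, 30]);


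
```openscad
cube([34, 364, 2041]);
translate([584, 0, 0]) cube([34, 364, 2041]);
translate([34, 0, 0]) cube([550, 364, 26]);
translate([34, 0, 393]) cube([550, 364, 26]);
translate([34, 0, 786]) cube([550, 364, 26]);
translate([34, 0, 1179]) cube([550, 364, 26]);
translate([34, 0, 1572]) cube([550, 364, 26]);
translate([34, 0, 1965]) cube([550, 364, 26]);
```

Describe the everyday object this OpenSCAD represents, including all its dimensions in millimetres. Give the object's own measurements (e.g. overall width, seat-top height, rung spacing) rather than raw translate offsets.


An open bookshelf. Two side panels, each 34 mm thick, 364 mm deep and 2041 mm tall, stand 618 mm apart (outside-to-outside). Between them sit 6 shelves, each 26 mm thick and 364 mm deep, spanning the full gap between the sides. The bottom shelf rests on the floor (its underside at z = 0) and the clear gap between one shelf's top and the next shelf's underside is 367 mm.


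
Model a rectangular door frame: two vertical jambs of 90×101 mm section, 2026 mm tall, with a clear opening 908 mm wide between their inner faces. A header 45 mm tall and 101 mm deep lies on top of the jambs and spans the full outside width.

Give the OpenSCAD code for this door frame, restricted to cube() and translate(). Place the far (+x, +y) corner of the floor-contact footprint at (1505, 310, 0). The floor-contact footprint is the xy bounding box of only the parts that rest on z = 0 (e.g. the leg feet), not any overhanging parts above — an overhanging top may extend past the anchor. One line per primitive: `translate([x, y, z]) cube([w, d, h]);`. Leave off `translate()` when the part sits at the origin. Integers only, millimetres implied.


translate([417, 209, 0]) cube([90, 101, 2026]);
translate([1415, 209, 0]) cube([90, 101, 2026]);
translate([417, 209, 2026]) cube([1088, 101, 45]);


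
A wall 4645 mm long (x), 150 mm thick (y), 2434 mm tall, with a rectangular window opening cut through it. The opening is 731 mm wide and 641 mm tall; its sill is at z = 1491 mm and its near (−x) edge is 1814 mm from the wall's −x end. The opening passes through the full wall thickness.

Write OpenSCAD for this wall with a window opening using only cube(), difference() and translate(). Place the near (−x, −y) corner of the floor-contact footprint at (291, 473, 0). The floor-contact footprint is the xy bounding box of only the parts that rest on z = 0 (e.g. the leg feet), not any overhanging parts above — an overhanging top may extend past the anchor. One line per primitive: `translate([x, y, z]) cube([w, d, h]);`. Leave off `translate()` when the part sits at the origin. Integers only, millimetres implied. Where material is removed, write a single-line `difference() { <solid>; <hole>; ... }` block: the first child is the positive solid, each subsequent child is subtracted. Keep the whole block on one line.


difference() { translate([291, 473, 0]) cube([4645, 150, 2434]); translate([2105, 473, 1491]) cube([731, 150, 641]); }


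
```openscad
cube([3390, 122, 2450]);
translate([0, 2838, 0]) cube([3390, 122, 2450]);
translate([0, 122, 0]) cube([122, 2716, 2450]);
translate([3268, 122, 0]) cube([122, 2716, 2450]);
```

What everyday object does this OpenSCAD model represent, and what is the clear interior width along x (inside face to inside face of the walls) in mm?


A house (or room) frame. The interior width is 3146 mm.

Four 2450 mm walls enclosing a rectangle with no floor or roof — a room or house frame. Outside width is 3390 mm and wall thickness is 122 mm, so the interior width is 3390 − 2 × 122 = 3146 mm.


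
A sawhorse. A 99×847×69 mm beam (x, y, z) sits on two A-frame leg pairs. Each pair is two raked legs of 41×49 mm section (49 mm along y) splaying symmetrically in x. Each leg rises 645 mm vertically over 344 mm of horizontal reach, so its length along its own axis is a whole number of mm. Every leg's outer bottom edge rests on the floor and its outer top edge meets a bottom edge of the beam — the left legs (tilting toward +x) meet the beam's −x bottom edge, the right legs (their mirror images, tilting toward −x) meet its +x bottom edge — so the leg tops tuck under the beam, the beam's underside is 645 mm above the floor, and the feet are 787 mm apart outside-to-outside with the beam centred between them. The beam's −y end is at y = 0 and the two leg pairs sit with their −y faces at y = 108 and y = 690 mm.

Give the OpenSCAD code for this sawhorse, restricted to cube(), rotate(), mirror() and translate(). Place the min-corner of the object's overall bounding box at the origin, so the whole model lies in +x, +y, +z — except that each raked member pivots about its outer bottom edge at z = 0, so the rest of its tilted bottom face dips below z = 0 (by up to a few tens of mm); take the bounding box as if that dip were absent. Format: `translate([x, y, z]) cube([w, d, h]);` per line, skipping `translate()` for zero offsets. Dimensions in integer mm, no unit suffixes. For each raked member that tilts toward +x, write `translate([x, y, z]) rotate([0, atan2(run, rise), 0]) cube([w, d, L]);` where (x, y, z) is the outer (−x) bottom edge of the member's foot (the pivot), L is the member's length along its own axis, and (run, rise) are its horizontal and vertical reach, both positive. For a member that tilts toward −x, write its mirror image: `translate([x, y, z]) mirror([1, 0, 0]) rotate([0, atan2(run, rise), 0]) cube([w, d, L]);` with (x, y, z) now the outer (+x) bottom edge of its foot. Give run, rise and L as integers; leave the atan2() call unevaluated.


translate([344, 0, 645]) cube([99, 847, 69]);
translate([0, 108, 0]) rotate([0, atan2(344, 645), 0]) cube([41, 49, 731]);
translate([787, 108, 0]) mirror([1, 0, 0]) rotate([0, atan2(344, 645), 0]) cube([41, 49, 731]);
translate([0, 690, 0]) rotate([0, atan2(344, 645), 0]) cube([41, 49, 731]);
translate([787, 690, 0]) mirror([1, 0, 0]) rotate([0, atan2(344, 645), 0]) cube([41, 49, 731]);


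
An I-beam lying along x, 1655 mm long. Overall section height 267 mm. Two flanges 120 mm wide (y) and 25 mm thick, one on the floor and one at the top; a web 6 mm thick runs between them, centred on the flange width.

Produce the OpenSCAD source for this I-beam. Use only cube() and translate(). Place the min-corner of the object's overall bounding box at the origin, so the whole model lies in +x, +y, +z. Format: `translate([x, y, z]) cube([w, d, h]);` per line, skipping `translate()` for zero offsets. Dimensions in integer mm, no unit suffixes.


cube([1655, 120, 25]);
translate([0, 57, 25]) cube([1655, 6, 217]);
translate([0, 0, 242]) cube([1655, 120, 25]);


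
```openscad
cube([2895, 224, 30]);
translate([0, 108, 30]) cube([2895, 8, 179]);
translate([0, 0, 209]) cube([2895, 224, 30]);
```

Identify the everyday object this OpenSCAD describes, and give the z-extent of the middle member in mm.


An I-beam. The web height is 179 mm.

Two wide flanges with a thin centred web — an I-beam. Overall 239 mm minus two 30 mm flanges gives a web of 239 − 2·30 = 179 mm.


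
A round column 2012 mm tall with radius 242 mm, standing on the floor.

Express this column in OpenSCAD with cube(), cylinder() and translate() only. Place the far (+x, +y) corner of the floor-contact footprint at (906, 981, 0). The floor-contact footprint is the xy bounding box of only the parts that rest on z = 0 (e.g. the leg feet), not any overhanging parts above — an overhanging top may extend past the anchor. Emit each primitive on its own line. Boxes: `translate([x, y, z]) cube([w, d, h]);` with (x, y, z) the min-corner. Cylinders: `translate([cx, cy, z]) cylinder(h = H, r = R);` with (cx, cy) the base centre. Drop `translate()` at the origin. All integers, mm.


translate([664, 739, 0]) cylinder(h = 2012, r = 242);


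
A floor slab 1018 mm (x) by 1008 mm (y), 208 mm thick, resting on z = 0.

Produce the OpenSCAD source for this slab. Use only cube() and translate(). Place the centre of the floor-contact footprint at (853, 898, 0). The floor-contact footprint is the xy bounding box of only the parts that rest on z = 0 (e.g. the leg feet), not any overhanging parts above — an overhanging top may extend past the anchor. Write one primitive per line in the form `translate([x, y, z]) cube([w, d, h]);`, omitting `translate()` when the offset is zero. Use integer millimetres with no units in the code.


translate([344, 394, 0]) cube([1018, 1008, 208]);


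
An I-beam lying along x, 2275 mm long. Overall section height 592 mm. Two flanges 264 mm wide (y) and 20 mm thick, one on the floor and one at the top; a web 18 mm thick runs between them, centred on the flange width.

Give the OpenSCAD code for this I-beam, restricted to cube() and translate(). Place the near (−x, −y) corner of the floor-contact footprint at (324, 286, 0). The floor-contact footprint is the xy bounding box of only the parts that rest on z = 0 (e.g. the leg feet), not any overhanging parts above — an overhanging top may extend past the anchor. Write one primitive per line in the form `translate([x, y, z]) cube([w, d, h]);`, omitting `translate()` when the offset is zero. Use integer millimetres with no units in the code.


translate([324, 286, 0]) cube([2275, 264, 20]);
translate([324, 409, 20]) cube([2275, 18, 552]);
translate([324, 286, 572]) cube([2275, 264, 20]);


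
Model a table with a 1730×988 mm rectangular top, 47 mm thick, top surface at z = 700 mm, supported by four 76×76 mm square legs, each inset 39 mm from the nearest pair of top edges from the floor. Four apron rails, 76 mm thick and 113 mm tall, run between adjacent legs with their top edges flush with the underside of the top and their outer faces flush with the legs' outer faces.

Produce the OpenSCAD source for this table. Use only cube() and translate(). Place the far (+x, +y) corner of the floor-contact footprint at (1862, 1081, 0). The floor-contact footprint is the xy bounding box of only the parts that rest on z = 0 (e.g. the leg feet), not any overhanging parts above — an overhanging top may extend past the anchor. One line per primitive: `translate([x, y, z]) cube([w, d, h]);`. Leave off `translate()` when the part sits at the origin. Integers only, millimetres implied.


translate([171, 132, 653]) cube([1730, 988, 47]);
translate([210, 171, 0]) cube([76, 76, 653]);
translate([1786, 171, 0]) cube([76, 76, 653]);
translate([210, 1005, 0]) cube([76, 76, 653]);
translate([1786, 1005, 0]) cube([76, 76, 653]);
translate([286, 171, 540]) cube([1500, 76, 113]);
translate([286, 1005, 540]) cube([1500, 76, 113]);
translate([210, 247, 540]) cube([76, 758, 113]);
translate([1786, 247, 540]) cube([76, 758, 113]);


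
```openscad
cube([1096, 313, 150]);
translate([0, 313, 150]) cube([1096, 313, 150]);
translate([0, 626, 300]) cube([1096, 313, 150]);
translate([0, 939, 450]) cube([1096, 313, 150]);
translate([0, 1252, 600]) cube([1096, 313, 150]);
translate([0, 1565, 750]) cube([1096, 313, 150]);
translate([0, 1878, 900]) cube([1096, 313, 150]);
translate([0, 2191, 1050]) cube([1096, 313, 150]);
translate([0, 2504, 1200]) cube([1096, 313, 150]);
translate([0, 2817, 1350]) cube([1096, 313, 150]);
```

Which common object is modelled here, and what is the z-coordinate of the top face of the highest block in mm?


A staircase. The total rise is 1500 mm.

10 identical blocks, each offset up and back from the previous — a staircase. Each step is 150 mm tall and there are 10 of them, so the total rise is 10 × 150 = 1500 mm.


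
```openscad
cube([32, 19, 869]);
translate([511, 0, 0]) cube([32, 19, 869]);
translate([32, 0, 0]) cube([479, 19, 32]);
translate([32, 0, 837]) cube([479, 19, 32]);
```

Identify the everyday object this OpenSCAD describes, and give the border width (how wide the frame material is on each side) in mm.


A picture frame. The border width is 32 mm.

Four thin pieces enclosing a rectangular opening — a picture frame. The two full-height stiles are 869 mm tall; the top rail sits at z = 837 and is 32 mm tall, so the border above the opening is 869 − 837 = 32 mm, matching the stile x-width.


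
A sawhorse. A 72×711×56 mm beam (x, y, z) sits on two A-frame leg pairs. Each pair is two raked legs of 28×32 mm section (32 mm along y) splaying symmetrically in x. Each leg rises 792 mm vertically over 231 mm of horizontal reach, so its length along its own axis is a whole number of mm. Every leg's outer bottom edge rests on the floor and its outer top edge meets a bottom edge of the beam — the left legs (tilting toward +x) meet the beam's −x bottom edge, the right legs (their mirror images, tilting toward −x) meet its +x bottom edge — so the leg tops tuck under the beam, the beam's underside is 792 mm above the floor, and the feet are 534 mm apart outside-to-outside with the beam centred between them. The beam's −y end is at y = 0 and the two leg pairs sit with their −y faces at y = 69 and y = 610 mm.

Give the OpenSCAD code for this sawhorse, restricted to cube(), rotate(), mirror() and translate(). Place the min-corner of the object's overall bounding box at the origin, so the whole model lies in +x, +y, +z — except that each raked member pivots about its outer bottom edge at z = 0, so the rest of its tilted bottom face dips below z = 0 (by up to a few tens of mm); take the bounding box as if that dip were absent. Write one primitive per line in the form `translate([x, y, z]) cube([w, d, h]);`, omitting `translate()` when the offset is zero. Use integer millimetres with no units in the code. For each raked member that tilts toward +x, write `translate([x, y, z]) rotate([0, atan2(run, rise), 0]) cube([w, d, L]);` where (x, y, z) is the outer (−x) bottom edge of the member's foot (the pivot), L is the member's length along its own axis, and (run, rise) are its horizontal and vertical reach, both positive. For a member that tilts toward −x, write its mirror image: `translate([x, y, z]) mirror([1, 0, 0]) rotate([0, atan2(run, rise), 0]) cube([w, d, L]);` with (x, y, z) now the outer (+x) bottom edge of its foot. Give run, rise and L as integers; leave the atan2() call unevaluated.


translate([231, 0, 792]) cube([72, 711, 56]);
translate([0, 69, 0]) rotate([0, atan2(231, 792), 0]) cube([28, 32, 825]);
translate([534, 69, 0]) mirror([1, 0, 0]) rotate([0, atan2(231, 792), 0]) cube([28, 32, 825]);
translate([0, 610, 0]) rotate([0, atan2(231, 792), 0]) cube([28, 32, 825]);
translate([534, 610, 0]) mirror([1, 0, 0]) rotate([0, atan2(231, 792), 0]) cube([28, 32, 825]);


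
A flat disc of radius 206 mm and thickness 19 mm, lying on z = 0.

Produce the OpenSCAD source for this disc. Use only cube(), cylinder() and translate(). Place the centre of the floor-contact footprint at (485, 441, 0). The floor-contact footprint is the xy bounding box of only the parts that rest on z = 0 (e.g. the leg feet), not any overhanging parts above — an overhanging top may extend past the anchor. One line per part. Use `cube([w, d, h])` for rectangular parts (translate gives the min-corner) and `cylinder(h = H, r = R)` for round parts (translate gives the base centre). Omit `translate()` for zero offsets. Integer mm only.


translate([485, 441, 0]) cylinder(h = 19, r = 206);


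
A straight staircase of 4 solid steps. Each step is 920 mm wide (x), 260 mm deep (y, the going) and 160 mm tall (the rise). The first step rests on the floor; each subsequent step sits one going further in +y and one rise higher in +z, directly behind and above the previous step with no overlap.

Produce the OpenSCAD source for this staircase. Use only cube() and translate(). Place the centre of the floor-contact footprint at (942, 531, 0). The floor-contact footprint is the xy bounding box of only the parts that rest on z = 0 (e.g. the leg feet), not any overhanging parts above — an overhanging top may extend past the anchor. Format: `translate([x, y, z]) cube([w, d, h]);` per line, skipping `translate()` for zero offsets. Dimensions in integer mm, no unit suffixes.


translate([482, 401, 0]) cube([920, 260, 160]);
translate([482, 661, 160]) cube([920, 260, 160]);
translate([482, 921, 320]) cube([920, 260, 160]);
translate([482, 1181, 480]) cube([920, 260, 160]);


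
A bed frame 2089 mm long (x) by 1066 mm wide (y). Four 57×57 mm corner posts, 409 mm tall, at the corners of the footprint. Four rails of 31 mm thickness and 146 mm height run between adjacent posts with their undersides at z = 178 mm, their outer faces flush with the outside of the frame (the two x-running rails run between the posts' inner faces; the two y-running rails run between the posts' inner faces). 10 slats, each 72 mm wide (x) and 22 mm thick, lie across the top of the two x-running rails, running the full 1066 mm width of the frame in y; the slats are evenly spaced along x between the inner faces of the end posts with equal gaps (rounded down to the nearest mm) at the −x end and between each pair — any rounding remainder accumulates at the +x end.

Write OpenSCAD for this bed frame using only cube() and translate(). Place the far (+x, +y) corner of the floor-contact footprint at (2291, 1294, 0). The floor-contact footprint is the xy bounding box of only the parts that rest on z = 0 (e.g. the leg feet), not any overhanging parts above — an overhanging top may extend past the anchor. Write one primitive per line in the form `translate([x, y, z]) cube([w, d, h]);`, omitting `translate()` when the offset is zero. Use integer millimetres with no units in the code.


translate([202, 228, 0]) cube([57, 57, 409]);
translate([202, 1237, 0]) cube([57, 57, 409]);
translate([2234, 228, 0]) cube([57, 57, 409]);
translate([2234, 1237, 0]) cube([57, 57, 409]);
translate([259, 228, 178]) cube([1975, 31, 146]);
translate([259, 1263, 178]) cube([1975, 31, 146]);
translate([202, 285, 178]) cube([31, 952, 146]);
translate([2260, 285, 178]) cube([31, 952, 146]);
translate([373, 228, 324]) cube([72, 1066, 22]);
translate([559, 228, 324]) cube([72, 1066, 22]);
translate([745, 228, 324]) cube([72, 1066, 22]);
translate([931, 228, 324]) cube([72, 1066, 22]);
translate([1117, 228, 324]) cube([72, 1066, 22]);
translate([1303, 228, 324]) cube([72, 1066, 22]);
translate([1489, 228, 324]) cube([72, 1066, 22]);
translate([1675, 228, 324]) cube([72, 1066, 22]);
translate([1861, 228, 324]) cube([72, 1066, 22]);
translate([2047, 228, 324]) cube([72, 1066, 22]);


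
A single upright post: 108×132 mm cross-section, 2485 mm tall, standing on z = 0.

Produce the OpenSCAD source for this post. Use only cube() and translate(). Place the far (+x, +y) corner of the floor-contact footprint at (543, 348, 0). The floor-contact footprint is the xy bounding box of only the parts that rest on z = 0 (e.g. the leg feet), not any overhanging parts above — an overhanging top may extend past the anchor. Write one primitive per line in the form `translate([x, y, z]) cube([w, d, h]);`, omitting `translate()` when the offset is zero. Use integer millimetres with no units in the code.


translate([435, 216, 0]) cube([108, 132, 2485]);


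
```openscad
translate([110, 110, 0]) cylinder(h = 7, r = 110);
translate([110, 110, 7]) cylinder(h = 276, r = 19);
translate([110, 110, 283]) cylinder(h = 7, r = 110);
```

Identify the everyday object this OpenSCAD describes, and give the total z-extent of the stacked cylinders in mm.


A spool. The overall height is 290 mm.

Three coaxial cylinders, large–small–large — a spool. Two 7 mm flanges and a 276 mm core give 7 + 276 + 7 = 290 mm.


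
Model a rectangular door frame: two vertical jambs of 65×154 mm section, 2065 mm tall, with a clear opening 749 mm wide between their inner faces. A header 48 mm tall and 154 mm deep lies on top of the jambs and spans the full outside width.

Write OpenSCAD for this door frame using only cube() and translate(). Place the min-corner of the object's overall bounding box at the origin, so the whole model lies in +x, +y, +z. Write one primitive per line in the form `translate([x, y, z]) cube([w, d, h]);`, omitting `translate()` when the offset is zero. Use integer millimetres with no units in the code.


cube([65, 154, 2065]);
translate([814, 0, 0]) cube([65, 154, 2065]);
translate([0, 0, 2065]) cube([879, 154, 48]);


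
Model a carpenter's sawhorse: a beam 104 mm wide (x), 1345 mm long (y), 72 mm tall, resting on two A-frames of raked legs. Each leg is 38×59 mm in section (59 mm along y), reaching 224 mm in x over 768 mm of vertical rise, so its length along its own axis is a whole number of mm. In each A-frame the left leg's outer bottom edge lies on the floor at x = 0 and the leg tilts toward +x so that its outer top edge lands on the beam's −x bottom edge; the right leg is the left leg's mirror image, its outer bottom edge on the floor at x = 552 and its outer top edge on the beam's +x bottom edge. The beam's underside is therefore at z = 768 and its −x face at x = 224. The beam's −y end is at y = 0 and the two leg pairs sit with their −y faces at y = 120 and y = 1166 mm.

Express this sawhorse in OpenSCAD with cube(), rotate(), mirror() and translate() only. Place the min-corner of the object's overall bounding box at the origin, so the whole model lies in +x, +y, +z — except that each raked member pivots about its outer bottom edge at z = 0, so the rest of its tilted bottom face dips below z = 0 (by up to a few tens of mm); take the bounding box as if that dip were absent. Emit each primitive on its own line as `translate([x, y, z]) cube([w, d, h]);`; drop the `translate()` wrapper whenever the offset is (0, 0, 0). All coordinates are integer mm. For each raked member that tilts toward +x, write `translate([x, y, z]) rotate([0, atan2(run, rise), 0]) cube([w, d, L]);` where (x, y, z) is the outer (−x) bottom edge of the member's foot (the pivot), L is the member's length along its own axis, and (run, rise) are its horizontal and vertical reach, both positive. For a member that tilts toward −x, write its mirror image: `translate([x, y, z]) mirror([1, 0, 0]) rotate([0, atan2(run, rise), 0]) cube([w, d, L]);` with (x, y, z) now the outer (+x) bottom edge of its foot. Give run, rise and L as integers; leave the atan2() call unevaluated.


// leg length = √(224² + 768²) = 800
// right-leg outer foot x = 2·224 + 104 = 552
// beam min-corner = (224, 0, 768)
translate([224, 0, 768]) cube([104, 1345, 72]);
translate([0, 120, 0]) rotate([0, atan2(224, 768), 0]) cube([38, 59, 800]);
translate([552, 120, 0]) mirror([1, 0, 0]) rotate([0, atan2(224, 768), 0]) cube([38, 59, 800]);
translate([0, 1166, 0]) rotate([0, atan2(224, 768), 0]) cube([38, 59, 800]);
translate([552, 1166, 0]) mirror([1, 0, 0]) rotate([0, atan2(224, 768), 0]) cube([38, 59, 800]);


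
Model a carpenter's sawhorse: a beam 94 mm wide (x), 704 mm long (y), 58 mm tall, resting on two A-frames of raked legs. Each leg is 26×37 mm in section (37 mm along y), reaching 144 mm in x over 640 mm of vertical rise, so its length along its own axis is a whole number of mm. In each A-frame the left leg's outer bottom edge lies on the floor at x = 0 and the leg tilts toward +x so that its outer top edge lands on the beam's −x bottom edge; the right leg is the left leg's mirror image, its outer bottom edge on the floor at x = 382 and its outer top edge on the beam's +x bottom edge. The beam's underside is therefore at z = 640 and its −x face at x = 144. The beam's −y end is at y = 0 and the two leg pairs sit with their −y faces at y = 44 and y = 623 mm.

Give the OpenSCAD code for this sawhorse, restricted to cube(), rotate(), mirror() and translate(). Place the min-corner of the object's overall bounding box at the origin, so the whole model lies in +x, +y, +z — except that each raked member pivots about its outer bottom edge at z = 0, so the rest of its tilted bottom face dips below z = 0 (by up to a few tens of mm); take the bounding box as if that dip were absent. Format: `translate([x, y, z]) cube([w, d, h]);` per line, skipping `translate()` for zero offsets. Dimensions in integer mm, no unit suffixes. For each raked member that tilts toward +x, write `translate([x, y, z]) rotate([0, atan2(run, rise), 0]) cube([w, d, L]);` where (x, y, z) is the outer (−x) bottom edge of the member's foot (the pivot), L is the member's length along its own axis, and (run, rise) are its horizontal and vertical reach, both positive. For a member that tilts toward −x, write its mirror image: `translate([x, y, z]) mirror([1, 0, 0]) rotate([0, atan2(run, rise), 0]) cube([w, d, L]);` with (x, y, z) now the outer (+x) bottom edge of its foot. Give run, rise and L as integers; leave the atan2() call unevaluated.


// leg length = √(144² + 640²) = 656
// right-leg outer foot x = 2·144 + 94 = 382
// beam min-corner = (144, 0, 640)
translate([144, 0, 640]) cube([94, 704, 58]);
translate([0, 44, 0]) rotate([0, atan2(144, 640), 0]) cube([26, 37, 656]);
translate([382, 44, 0]) mirror([1, 0, 0]) rotate([0, atan2(144, 640), 0]) cube([26, 37, 656]);
translate([0, 623, 0]) rotate([0, atan2(144, 640), 0]) cube([26, 37, 656]);
translate([382, 623, 0]) mirror([1, 0, 0]) rotate([0, atan2(144, 640), 0]) cube([26, 37, 656]);
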